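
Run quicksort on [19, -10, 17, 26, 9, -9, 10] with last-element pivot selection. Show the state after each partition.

Partition 1: pivot=10 at index 3 -> [-10, 9, -9, 10, 19, 17, 26]
Partition 2: pivot=-9 at index 1 -> [-10, -9, 9, 10, 19, 17, 26]
Partition 3: pivot=26 at index 6 -> [-10, -9, 9, 10, 19, 17, 26]
Partition 4: pivot=17 at index 4 -> [-10, -9, 9, 10, 17, 19, 26]


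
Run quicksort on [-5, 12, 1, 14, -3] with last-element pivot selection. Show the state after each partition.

Partition 1: pivot=-3 at index 1 -> [-5, -3, 1, 14, 12]
Partition 2: pivot=12 at index 3 -> [-5, -3, 1, 12, 14]


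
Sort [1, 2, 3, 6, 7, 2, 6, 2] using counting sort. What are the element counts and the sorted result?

Count array: [0, 1, 3, 1, 0, 0, 2, 1]
(count[i] = number of elements equal to i)
Cumulative count: [0, 1, 4, 5, 5, 5, 7, 8]
Sorted: [1, 2, 2, 2, 3, 6, 6, 7]


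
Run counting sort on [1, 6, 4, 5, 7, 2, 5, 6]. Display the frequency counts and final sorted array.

Count array: [0, 1, 1, 0, 1, 2, 2, 1]
(count[i] = number of elements equal to i)
Cumulative count: [0, 1, 2, 2, 3, 5, 7, 8]
Sorted: [1, 2, 4, 5, 5, 6, 6, 7]


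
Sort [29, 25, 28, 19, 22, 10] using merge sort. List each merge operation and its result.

Divide and conquer:
  Merge [25] + [28] -> [25, 28]
  Merge [29] + [25, 28] -> [25, 28, 29]
  Merge [22] + [10] -> [10, 22]
  Merge [19] + [10, 22] -> [10, 19, 22]
  Merge [25, 28, 29] + [10, 19, 22] -> [10, 19, 22, 25, 28, 29]


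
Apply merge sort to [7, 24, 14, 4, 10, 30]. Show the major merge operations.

Divide and conquer:
  Merge [24] + [14] -> [14, 24]
  Merge [7] + [14, 24] -> [7, 14, 24]
  Merge [10] + [30] -> [10, 30]
  Merge [4] + [10, 30] -> [4, 10, 30]
  Merge [7, 14, 24] + [4, 10, 30] -> [4, 7, 10, 14, 24, 30]


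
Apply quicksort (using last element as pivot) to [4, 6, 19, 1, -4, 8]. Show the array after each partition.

Partition 1: pivot=8 at index 4 -> [4, 6, 1, -4, 8, 19]
Partition 2: pivot=-4 at index 0 -> [-4, 6, 1, 4, 8, 19]
Partition 3: pivot=4 at index 2 -> [-4, 1, 4, 6, 8, 19]


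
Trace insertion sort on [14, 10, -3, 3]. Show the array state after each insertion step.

First element 14 is already 'sorted'
Insert 10: shifted 1 elements -> [10, 14, -3, 3]
Insert -3: shifted 2 elements -> [-3, 10, 14, 3]
Insert 3: shifted 2 elements -> [-3, 3, 10, 14]


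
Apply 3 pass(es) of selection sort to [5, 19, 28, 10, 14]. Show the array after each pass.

Pass 1: Select minimum 5 at index 0, swap -> [5, 19, 28, 10, 14]
Pass 2: Select minimum 10 at index 3, swap -> [5, 10, 28, 19, 14]
Pass 3: Select minimum 14 at index 4, swap -> [5, 10, 14, 19, 28]


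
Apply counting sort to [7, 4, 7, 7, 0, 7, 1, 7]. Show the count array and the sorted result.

Count array: [1, 1, 0, 0, 1, 0, 0, 5]
(count[i] = number of elements equal to i)
Cumulative count: [1, 2, 2, 2, 3, 3, 3, 8]
Sorted: [0, 1, 4, 7, 7, 7, 7, 7]


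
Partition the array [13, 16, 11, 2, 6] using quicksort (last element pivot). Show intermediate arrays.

Partition 1: pivot=6 at index 1 -> [2, 6, 11, 13, 16]
Partition 2: pivot=16 at index 4 -> [2, 6, 11, 13, 16]
Partition 3: pivot=13 at index 3 -> [2, 6, 11, 13, 16]


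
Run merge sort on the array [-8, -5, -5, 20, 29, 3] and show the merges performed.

Divide and conquer:
  Merge [-5] + [-5] -> [-5, -5]
  Merge [-8] + [-5, -5] -> [-8, -5, -5]
  Merge [29] + [3] -> [3, 29]
  Merge [20] + [3, 29] -> [3, 20, 29]
  Merge [-8, -5, -5] + [3, 20, 29] -> [-8, -5, -5, 3, 20, 29]


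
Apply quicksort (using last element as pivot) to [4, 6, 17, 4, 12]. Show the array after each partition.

Partition 1: pivot=12 at index 3 -> [4, 6, 4, 12, 17]
Partition 2: pivot=4 at index 1 -> [4, 4, 6, 12, 17]


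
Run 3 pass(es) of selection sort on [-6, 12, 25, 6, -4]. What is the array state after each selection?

Pass 1: Select minimum -6 at index 0, swap -> [-6, 12, 25, 6, -4]
Pass 2: Select minimum -4 at index 4, swap -> [-6, -4, 25, 6, 12]
Pass 3: Select minimum 6 at index 3, swap -> [-6, -4, 6, 25, 12]


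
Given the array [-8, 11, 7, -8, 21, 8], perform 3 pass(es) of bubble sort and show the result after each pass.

After pass 1: [-8, 7, -8, 11, 8, 21] (3 swaps)
After pass 2: [-8, -8, 7, 8, 11, 21] (2 swaps)
After pass 3: [-8, -8, 7, 8, 11, 21] (0 swaps)
Total swaps: 5


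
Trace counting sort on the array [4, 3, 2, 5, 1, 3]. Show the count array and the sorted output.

Count array: [0, 1, 1, 2, 1, 1]
(count[i] = number of elements equal to i)
Cumulative count: [0, 1, 2, 4, 5, 6]
Sorted: [1, 2, 3, 3, 4, 5]


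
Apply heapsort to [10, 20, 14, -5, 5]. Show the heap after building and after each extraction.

Build heap: [20, 10, 14, -5, 5]
Extract 20: [14, 10, 5, -5, 20]
Extract 14: [10, -5, 5, 14, 20]
Extract 10: [5, -5, 10, 14, 20]
Extract 5: [-5, 5, 10, 14, 20]


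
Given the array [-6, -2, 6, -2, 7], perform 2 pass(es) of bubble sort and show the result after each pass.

After pass 1: [-6, -2, -2, 6, 7] (1 swaps)
After pass 2: [-6, -2, -2, 6, 7] (0 swaps)
Total swaps: 1


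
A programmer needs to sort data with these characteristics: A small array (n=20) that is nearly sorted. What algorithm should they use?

Best choice: Insertion sort
Reason: Insertion sort is O(n) for nearly sorted arrays and has low overhead


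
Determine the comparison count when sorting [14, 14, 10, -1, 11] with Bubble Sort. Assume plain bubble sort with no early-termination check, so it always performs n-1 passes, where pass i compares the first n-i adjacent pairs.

Pass 1: compare adjacent pairs (0,1)..(3,4) = 4 comparison(s), 3 swap(s) -> [14, 10, -1, 11, 14]
Pass 2: compare adjacent pairs (0,1)..(2,3) = 3 comparison(s), 3 swap(s) -> [10, -1, 11, 14, 14]
Pass 3: compare adjacent pairs (0,1)..(1,2) = 2 comparison(s), 1 swap(s) -> [-1, 10, 11, 14, 14]
Pass 4: compare adjacent pairs (0,1)..(0,1) = 1 comparison(s), 0 swap(s) -> [-1, 10, 11, 14, 14]
Total comparisons: 4 + 3 + 2 + 1 = 10


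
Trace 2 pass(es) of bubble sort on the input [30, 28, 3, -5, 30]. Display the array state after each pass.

After pass 1: [28, 3, -5, 30, 30] (3 swaps)
After pass 2: [3, -5, 28, 30, 30] (2 swaps)
Total swaps: 5


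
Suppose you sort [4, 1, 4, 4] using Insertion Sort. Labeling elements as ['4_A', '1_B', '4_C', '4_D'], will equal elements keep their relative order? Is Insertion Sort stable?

Trace Insertion Sort on the labeled array (the key is the number; the letter only tracks identity):
  Insert 1_B at index 0: [1_B, 4_A, 4_C, 4_D]
  Insert 4_C at index 2: [1_B, 4_A, 4_C, 4_D]
  Insert 4_D at index 3: [1_B, 4_A, 4_C, 4_D]
Final order: [1_B, 4_A, 4_C, 4_D]
Equal keys:
  value 4: originally 4_A, 4_C, 4_D; after sorting 4_A, 4_C, 4_D -> order preserved
All equal keys kept their original relative order. Insertion Sort is stable: elements are shifted only while they are strictly greater than the key, so a key is inserted after any equal elements already placed.
Answer: Stable


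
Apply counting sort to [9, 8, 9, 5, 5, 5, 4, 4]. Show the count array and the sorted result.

Count array: [0, 0, 0, 0, 2, 3, 0, 0, 1, 2]
(count[i] = number of elements equal to i)
Cumulative count: [0, 0, 0, 0, 2, 5, 5, 5, 6, 8]
Sorted: [4, 4, 5, 5, 5, 8, 9, 9]


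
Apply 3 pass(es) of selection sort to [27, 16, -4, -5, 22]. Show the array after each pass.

Pass 1: Select minimum -5 at index 3, swap -> [-5, 16, -4, 27, 22]
Pass 2: Select minimum -4 at index 2, swap -> [-5, -4, 16, 27, 22]
Pass 3: Select minimum 16 at index 2, swap -> [-5, -4, 16, 27, 22]


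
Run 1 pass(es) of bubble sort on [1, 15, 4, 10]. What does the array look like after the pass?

After pass 1: [1, 4, 10, 15] (2 swaps)
Total swaps: 2


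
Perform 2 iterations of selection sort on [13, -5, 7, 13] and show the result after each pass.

Pass 1: Select minimum -5 at index 1, swap -> [-5, 13, 7, 13]
Pass 2: Select minimum 7 at index 2, swap -> [-5, 7, 13, 13]


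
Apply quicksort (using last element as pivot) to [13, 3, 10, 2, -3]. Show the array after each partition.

Partition 1: pivot=-3 at index 0 -> [-3, 3, 10, 2, 13]
Partition 2: pivot=13 at index 4 -> [-3, 3, 10, 2, 13]
Partition 3: pivot=2 at index 1 -> [-3, 2, 10, 3, 13]
Partition 4: pivot=3 at index 2 -> [-3, 2, 3, 10, 13]


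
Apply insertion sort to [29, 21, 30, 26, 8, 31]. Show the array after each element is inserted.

First element 29 is already 'sorted'
Insert 21: shifted 1 elements -> [21, 29, 30, 26, 8, 31]
Insert 30: shifted 0 elements -> [21, 29, 30, 26, 8, 31]
Insert 26: shifted 2 elements -> [21, 26, 29, 30, 8, 31]
Insert 8: shifted 4 elements -> [8, 21, 26, 29, 30, 31]
Insert 31: shifted 0 elements -> [8, 21, 26, 29, 30, 31]


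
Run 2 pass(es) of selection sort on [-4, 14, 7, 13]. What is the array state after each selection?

Pass 1: Select minimum -4 at index 0, swap -> [-4, 14, 7, 13]
Pass 2: Select minimum 7 at index 2, swap -> [-4, 7, 14, 13]


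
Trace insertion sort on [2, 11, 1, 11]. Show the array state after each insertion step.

First element 2 is already 'sorted'
Insert 11: shifted 0 elements -> [2, 11, 1, 11]
Insert 1: shifted 2 elements -> [1, 2, 11, 11]
Insert 11: shifted 0 elements -> [1, 2, 11, 11]


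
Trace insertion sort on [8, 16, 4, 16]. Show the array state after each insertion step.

First element 8 is already 'sorted'
Insert 16: shifted 0 elements -> [8, 16, 4, 16]
Insert 4: shifted 2 elements -> [4, 8, 16, 16]
Insert 16: shifted 0 elements -> [4, 8, 16, 16]


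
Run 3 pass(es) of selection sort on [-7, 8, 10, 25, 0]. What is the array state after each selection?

Pass 1: Select minimum -7 at index 0, swap -> [-7, 8, 10, 25, 0]
Pass 2: Select minimum 0 at index 4, swap -> [-7, 0, 10, 25, 8]
Pass 3: Select minimum 8 at index 4, swap -> [-7, 0, 8, 25, 10]


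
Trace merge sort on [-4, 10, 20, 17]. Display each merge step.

Divide and conquer:
  Merge [-4] + [10] -> [-4, 10]
  Merge [20] + [17] -> [17, 20]
  Merge [-4, 10] + [17, 20] -> [-4, 10, 17, 20]


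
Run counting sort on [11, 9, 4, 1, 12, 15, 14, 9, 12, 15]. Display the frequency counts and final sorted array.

Count array: [0, 1, 0, 0, 1, 0, 0, 0, 0, 2, 0, 1, 2, 0, 1, 2]
(count[i] = number of elements equal to i)
Cumulative count: [0, 1, 1, 1, 2, 2, 2, 2, 2, 4, 4, 5, 7, 7, 8, 10]
Sorted: [1, 4, 9, 9, 11, 12, 12, 14, 15, 15]


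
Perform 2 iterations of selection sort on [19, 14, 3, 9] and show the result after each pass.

Pass 1: Select minimum 3 at index 2, swap -> [3, 14, 19, 9]
Pass 2: Select minimum 9 at index 3, swap -> [3, 9, 19, 14]


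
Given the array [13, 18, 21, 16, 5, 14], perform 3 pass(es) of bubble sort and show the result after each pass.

After pass 1: [13, 18, 16, 5, 14, 21] (3 swaps)
After pass 2: [13, 16, 5, 14, 18, 21] (3 swaps)
After pass 3: [13, 5, 14, 16, 18, 21] (2 swaps)
Total swaps: 8


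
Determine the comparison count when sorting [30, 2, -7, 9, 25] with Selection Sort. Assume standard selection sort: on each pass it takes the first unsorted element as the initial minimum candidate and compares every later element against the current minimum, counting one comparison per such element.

Pass 1: scan indices 1..4 for the minimum = 4 comparison(s); min is -7, place at index 0 -> [-7, 2, 30, 9, 25]
Pass 2: scan indices 2..4 for the minimum = 3 comparison(s); min is 2, place at index 1 -> [-7, 2, 30, 9, 25]
Pass 3: scan indices 3..4 for the minimum = 2 comparison(s); min is 9, place at index 2 -> [-7, 2, 9, 30, 25]
Pass 4: scan indices 4..4 for the minimum = 1 comparison(s); min is 25, place at index 3 -> [-7, 2, 9, 25, 30]
Selection sort always scans the whole unsorted suffix, so the count is (n-1) + (n-2) + ... + 1 = n(n-1)/2 = 5*4/2 = 10 regardless of the input order.
Total comparisons: 4 + 3 + 2 + 1 = 10


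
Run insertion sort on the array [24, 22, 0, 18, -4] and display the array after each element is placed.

First element 24 is already 'sorted'
Insert 22: shifted 1 elements -> [22, 24, 0, 18, -4]
Insert 0: shifted 2 elements -> [0, 22, 24, 18, -4]
Insert 18: shifted 2 elements -> [0, 18, 22, 24, -4]
Insert -4: shifted 4 elements -> [-4, 0, 18, 22, 24]


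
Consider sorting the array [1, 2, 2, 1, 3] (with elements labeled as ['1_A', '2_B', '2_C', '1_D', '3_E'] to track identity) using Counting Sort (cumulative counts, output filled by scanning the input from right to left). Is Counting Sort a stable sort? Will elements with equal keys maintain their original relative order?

Trace Counting Sort on the labeled array (the key is the number; the letter only tracks identity):
  Counts for values 0..3: [0, 2, 2, 1]
  Cumulative counts: [0, 2, 4, 5]
  Scan right to left: place 3_E at output index 4
  Scan right to left: place 1_D at output index 1
  Scan right to left: place 2_C at output index 3
  Scan right to left: place 2_B at output index 2
  Scan right to left: place 1_A at output index 0
  Output: [1_A, 1_D, 2_B, 2_C, 3_E]
Equal keys:
  value 1: originally 1_A, 1_D; after sorting 1_A, 1_D -> order preserved
  value 2: originally 2_B, 2_C; after sorting 2_B, 2_C -> order preserved
All equal keys kept their original relative order. Counting Sort is stable: scanning the input right to left with decreasing cumulative counts places later duplicates at later output positions.
Answer: Stable


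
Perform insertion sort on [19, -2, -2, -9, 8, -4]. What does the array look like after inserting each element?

First element 19 is already 'sorted'
Insert -2: shifted 1 elements -> [-2, 19, -2, -9, 8, -4]
Insert -2: shifted 1 elements -> [-2, -2, 19, -9, 8, -4]
Insert -9: shifted 3 elements -> [-9, -2, -2, 19, 8, -4]
Insert 8: shifted 1 elements -> [-9, -2, -2, 8, 19, -4]
Insert -4: shifted 4 elements -> [-9, -4, -2, -2, 8, 19]


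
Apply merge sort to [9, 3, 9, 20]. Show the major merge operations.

Divide and conquer:
  Merge [9] + [3] -> [3, 9]
  Merge [9] + [20] -> [9, 20]
  Merge [3, 9] + [9, 20] -> [3, 9, 9, 20]


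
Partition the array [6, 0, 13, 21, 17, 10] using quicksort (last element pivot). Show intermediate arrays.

Partition 1: pivot=10 at index 2 -> [6, 0, 10, 21, 17, 13]
Partition 2: pivot=0 at index 0 -> [0, 6, 10, 21, 17, 13]
Partition 3: pivot=13 at index 3 -> [0, 6, 10, 13, 17, 21]
Partition 4: pivot=21 at index 5 -> [0, 6, 10, 13, 17, 21]


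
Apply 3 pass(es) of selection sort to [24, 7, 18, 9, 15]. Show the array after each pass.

Pass 1: Select minimum 7 at index 1, swap -> [7, 24, 18, 9, 15]
Pass 2: Select minimum 9 at index 3, swap -> [7, 9, 18, 24, 15]
Pass 3: Select minimum 15 at index 4, swap -> [7, 9, 15, 24, 18]


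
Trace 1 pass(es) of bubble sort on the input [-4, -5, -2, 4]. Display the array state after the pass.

After pass 1: [-5, -4, -2, 4] (1 swaps)
Total swaps: 1


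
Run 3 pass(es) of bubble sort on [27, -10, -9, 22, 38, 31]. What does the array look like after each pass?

After pass 1: [-10, -9, 22, 27, 31, 38] (4 swaps)
After pass 2: [-10, -9, 22, 27, 31, 38] (0 swaps)
After pass 3: [-10, -9, 22, 27, 31, 38] (0 swaps)
Total swaps: 4


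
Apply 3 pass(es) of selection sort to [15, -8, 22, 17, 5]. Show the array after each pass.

Pass 1: Select minimum -8 at index 1, swap -> [-8, 15, 22, 17, 5]
Pass 2: Select minimum 5 at index 4, swap -> [-8, 5, 22, 17, 15]
Pass 3: Select minimum 15 at index 4, swap -> [-8, 5, 15, 17, 22]


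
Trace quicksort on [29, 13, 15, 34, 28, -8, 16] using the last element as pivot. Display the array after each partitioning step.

Partition 1: pivot=16 at index 3 -> [13, 15, -8, 16, 28, 29, 34]
Partition 2: pivot=-8 at index 0 -> [-8, 15, 13, 16, 28, 29, 34]
Partition 3: pivot=13 at index 1 -> [-8, 13, 15, 16, 28, 29, 34]
Partition 4: pivot=34 at index 6 -> [-8, 13, 15, 16, 28, 29, 34]
Partition 5: pivot=29 at index 5 -> [-8, 13, 15, 16, 28, 29, 34]


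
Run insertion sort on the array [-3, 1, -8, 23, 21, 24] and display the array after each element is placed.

First element -3 is already 'sorted'
Insert 1: shifted 0 elements -> [-3, 1, -8, 23, 21, 24]
Insert -8: shifted 2 elements -> [-8, -3, 1, 23, 21, 24]
Insert 23: shifted 0 elements -> [-8, -3, 1, 23, 21, 24]
Insert 21: shifted 1 elements -> [-8, -3, 1, 21, 23, 24]
Insert 24: shifted 0 elements -> [-8, -3, 1, 21, 23, 24]


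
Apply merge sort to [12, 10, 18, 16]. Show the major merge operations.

Divide and conquer:
  Merge [12] + [10] -> [10, 12]
  Merge [18] + [16] -> [16, 18]
  Merge [10, 12] + [16, 18] -> [10, 12, 16, 18]


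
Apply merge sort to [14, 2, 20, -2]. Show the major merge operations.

Divide and conquer:
  Merge [14] + [2] -> [2, 14]
  Merge [20] + [-2] -> [-2, 20]
  Merge [2, 14] + [-2, 20] -> [-2, 2, 14, 20]


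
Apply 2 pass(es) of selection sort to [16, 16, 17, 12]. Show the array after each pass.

Pass 1: Select minimum 12 at index 3, swap -> [12, 16, 17, 16]
Pass 2: Select minimum 16 at index 1, swap -> [12, 16, 17, 16]


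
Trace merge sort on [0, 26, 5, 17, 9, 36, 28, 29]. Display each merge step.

Divide and conquer:
  Merge [0] + [26] -> [0, 26]
  Merge [5] + [17] -> [5, 17]
  Merge [0, 26] + [5, 17] -> [0, 5, 17, 26]
  Merge [9] + [36] -> [9, 36]
  Merge [28] + [29] -> [28, 29]
  Merge [9, 36] + [28, 29] -> [9, 28, 29, 36]
  Merge [0, 5, 17, 26] + [9, 28, 29, 36] -> [0, 5, 9, 17, 26, 28, 29, 36]


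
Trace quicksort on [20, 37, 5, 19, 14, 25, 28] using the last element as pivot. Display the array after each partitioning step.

Partition 1: pivot=28 at index 5 -> [20, 5, 19, 14, 25, 28, 37]
Partition 2: pivot=25 at index 4 -> [20, 5, 19, 14, 25, 28, 37]
Partition 3: pivot=14 at index 1 -> [5, 14, 19, 20, 25, 28, 37]
Partition 4: pivot=20 at index 3 -> [5, 14, 19, 20, 25, 28, 37]


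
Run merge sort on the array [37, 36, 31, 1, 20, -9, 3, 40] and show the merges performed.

Divide and conquer:
  Merge [37] + [36] -> [36, 37]
  Merge [31] + [1] -> [1, 31]
  Merge [36, 37] + [1, 31] -> [1, 31, 36, 37]
  Merge [20] + [-9] -> [-9, 20]
  Merge [3] + [40] -> [3, 40]
  Merge [-9, 20] + [3, 40] -> [-9, 3, 20, 40]
  Merge [1, 31, 36, 37] + [-9, 3, 20, 40] -> [-9, 1, 3, 20, 31, 36, 37, 40]


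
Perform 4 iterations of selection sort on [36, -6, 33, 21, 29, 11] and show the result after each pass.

Pass 1: Select minimum -6 at index 1, swap -> [-6, 36, 33, 21, 29, 11]
Pass 2: Select minimum 11 at index 5, swap -> [-6, 11, 33, 21, 29, 36]
Pass 3: Select minimum 21 at index 3, swap -> [-6, 11, 21, 33, 29, 36]
Pass 4: Select minimum 29 at index 4, swap -> [-6, 11, 21, 29, 33, 36]


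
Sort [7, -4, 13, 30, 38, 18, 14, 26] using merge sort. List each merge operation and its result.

Divide and conquer:
  Merge [7] + [-4] -> [-4, 7]
  Merge [13] + [30] -> [13, 30]
  Merge [-4, 7] + [13, 30] -> [-4, 7, 13, 30]
  Merge [38] + [18] -> [18, 38]
  Merge [14] + [26] -> [14, 26]
  Merge [18, 38] + [14, 26] -> [14, 18, 26, 38]
  Merge [-4, 7, 13, 30] + [14, 18, 26, 38] -> [-4, 7, 13, 14, 18, 26, 30, 38]


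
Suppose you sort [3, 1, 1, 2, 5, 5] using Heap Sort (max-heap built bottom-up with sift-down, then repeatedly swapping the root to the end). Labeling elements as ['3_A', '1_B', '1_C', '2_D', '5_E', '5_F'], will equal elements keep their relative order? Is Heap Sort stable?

Trace Heap Sort on the labeled array (the key is the number; the letter only tracks identity):
  Build max-heap: [5_E, 3_A, 5_F, 2_D, 1_B, 1_C]
  Swap root 5_E to index 5, re-heapify first 5 -> [5_F, 3_A, 1_C, 2_D, 1_B, 5_E]
  Swap root 5_F to index 4, re-heapify first 4 -> [3_A, 2_D, 1_C, 1_B, 5_F, 5_E]
  Swap root 3_A to index 3, re-heapify first 3 -> [2_D, 1_B, 1_C, 3_A, 5_F, 5_E]
  Swap root 2_D to index 2, re-heapify first 2 -> [1_C, 1_B, 2_D, 3_A, 5_F, 5_E]
  Swap root 1_C to index 1, re-heapify first 1 -> [1_B, 1_C, 2_D, 3_A, 5_F, 5_E]
Final order: [1_B, 1_C, 2_D, 3_A, 5_F, 5_E]
Equal keys:
  value 1: originally 1_B, 1_C; after sorting 1_B, 1_C -> order preserved
  value 5: originally 5_E, 5_F; after sorting 5_F, 5_E -> order changed
Equal keys were reordered, so Heap Sort is not stable: heap construction and root-to-end swaps move elements without regard to the original order of equal keys. (One such input is enough; an unstable sort may happen to preserve order on other inputs, but it gives no guarantee.)
Answer: Not stable


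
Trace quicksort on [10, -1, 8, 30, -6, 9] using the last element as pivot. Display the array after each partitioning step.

Partition 1: pivot=9 at index 3 -> [-1, 8, -6, 9, 10, 30]
Partition 2: pivot=-6 at index 0 -> [-6, 8, -1, 9, 10, 30]
Partition 3: pivot=-1 at index 1 -> [-6, -1, 8, 9, 10, 30]
Partition 4: pivot=30 at index 5 -> [-6, -1, 8, 9, 10, 30]


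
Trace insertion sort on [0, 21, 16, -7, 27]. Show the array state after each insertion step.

First element 0 is already 'sorted'
Insert 21: shifted 0 elements -> [0, 21, 16, -7, 27]
Insert 16: shifted 1 elements -> [0, 16, 21, -7, 27]
Insert -7: shifted 3 elements -> [-7, 0, 16, 21, 27]
Insert 27: shifted 0 elements -> [-7, 0, 16, 21, 27]


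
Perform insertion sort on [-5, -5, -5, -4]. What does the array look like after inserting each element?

First element -5 is already 'sorted'
Insert -5: shifted 0 elements -> [-5, -5, -5, -4]
Insert -5: shifted 0 elements -> [-5, -5, -5, -4]
Insert -4: shifted 0 elements -> [-5, -5, -5, -4]


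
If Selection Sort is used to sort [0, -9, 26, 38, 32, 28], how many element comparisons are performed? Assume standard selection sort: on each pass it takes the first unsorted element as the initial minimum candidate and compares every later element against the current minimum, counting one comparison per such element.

Pass 1: scan indices 1..5 for the minimum = 5 comparison(s); min is -9, place at index 0 -> [-9, 0, 26, 38, 32, 28]
Pass 2: scan indices 2..5 for the minimum = 4 comparison(s); min is 0, place at index 1 -> [-9, 0, 26, 38, 32, 28]
Pass 3: scan indices 3..5 for the minimum = 3 comparison(s); min is 26, place at index 2 -> [-9, 0, 26, 38, 32, 28]
Pass 4: scan indices 4..5 for the minimum = 2 comparison(s); min is 28, place at index 3 -> [-9, 0, 26, 28, 32, 38]
Pass 5: scan indices 5..5 for the minimum = 1 comparison(s); min is 32, place at index 4 -> [-9, 0, 26, 28, 32, 38]
Selection sort always scans the whole unsorted suffix, so the count is (n-1) + (n-2) + ... + 1 = n(n-1)/2 = 6*5/2 = 15 regardless of the input order.
Total comparisons: 5 + 4 + 3 + 2 + 1 = 15


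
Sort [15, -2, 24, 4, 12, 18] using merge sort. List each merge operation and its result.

Divide and conquer:
  Merge [-2] + [24] -> [-2, 24]
  Merge [15] + [-2, 24] -> [-2, 15, 24]
  Merge [12] + [18] -> [12, 18]
  Merge [4] + [12, 18] -> [4, 12, 18]
  Merge [-2, 15, 24] + [4, 12, 18] -> [-2, 4, 12, 15, 18, 24]


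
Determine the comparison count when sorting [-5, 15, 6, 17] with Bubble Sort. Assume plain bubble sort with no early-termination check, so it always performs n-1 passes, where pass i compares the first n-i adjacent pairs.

Pass 1: compare adjacent pairs (0,1)..(2,3) = 3 comparison(s), 1 swap(s) -> [-5, 6, 15, 17]
Pass 2: compare adjacent pairs (0,1)..(1,2) = 2 comparison(s), 0 swap(s) -> [-5, 6, 15, 17]
Pass 3: compare adjacent pairs (0,1)..(0,1) = 1 comparison(s), 0 swap(s) -> [-5, 6, 15, 17]
Total comparisons: 3 + 2 + 1 = 6


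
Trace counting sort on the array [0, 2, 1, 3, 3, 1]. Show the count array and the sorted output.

Count array: [1, 2, 1, 2]
(count[i] = number of elements equal to i)
Cumulative count: [1, 3, 4, 6]
Sorted: [0, 1, 1, 2, 3, 3]


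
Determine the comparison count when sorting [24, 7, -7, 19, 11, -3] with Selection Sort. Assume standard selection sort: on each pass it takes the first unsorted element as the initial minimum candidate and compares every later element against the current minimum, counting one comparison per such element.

Pass 1: scan indices 1..5 for the minimum = 5 comparison(s); min is -7, place at index 0 -> [-7, 7, 24, 19, 11, -3]
Pass 2: scan indices 2..5 for the minimum = 4 comparison(s); min is -3, place at index 1 -> [-7, -3, 24, 19, 11, 7]
Pass 3: scan indices 3..5 for the minimum = 3 comparison(s); min is 7, place at index 2 -> [-7, -3, 7, 19, 11, 24]
Pass 4: scan indices 4..5 for the minimum = 2 comparison(s); min is 11, place at index 3 -> [-7, -3, 7, 11, 19, 24]
Pass 5: scan indices 5..5 for the minimum = 1 comparison(s); min is 19, place at index 4 -> [-7, -3, 7, 11, 19, 24]
Selection sort always scans the whole unsorted suffix, so the count is (n-1) + (n-2) + ... + 1 = n(n-1)/2 = 6*5/2 = 15 regardless of the input order.
Total comparisons: 5 + 4 + 3 + 2 + 1 = 15


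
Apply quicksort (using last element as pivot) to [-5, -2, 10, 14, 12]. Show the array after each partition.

Partition 1: pivot=12 at index 3 -> [-5, -2, 10, 12, 14]
Partition 2: pivot=10 at index 2 -> [-5, -2, 10, 12, 14]
Partition 3: pivot=-2 at index 1 -> [-5, -2, 10, 12, 14]


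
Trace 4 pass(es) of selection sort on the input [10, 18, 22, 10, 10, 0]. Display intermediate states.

Pass 1: Select minimum 0 at index 5, swap -> [0, 18, 22, 10, 10, 10]
Pass 2: Select minimum 10 at index 3, swap -> [0, 10, 22, 18, 10, 10]
Pass 3: Select minimum 10 at index 4, swap -> [0, 10, 10, 18, 22, 10]
Pass 4: Select minimum 10 at index 5, swap -> [0, 10, 10, 10, 22, 18]


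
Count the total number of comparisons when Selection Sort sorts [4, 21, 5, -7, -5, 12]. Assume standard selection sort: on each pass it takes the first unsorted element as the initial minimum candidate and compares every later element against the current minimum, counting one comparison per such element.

Pass 1: scan indices 1..5 for the minimum = 5 comparison(s); min is -7, place at index 0 -> [-7, 21, 5, 4, -5, 12]
Pass 2: scan indices 2..5 for the minimum = 4 comparison(s); min is -5, place at index 1 -> [-7, -5, 5, 4, 21, 12]
Pass 3: scan indices 3..5 for the minimum = 3 comparison(s); min is 4, place at index 2 -> [-7, -5, 4, 5, 21, 12]
Pass 4: scan indices 4..5 for the minimum = 2 comparison(s); min is 5, place at index 3 -> [-7, -5, 4, 5, 21, 12]
Pass 5: scan indices 5..5 for the minimum = 1 comparison(s); min is 12, place at index 4 -> [-7, -5, 4, 5, 12, 21]
Selection sort always scans the whole unsorted suffix, so the count is (n-1) + (n-2) + ... + 1 = n(n-1)/2 = 6*5/2 = 15 regardless of the input order.
Total comparisons: 5 + 4 + 3 + 2 + 1 = 15


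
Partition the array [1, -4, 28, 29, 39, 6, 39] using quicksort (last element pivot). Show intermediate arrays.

Partition 1: pivot=39 at index 6 -> [1, -4, 28, 29, 39, 6, 39]
Partition 2: pivot=6 at index 2 -> [1, -4, 6, 29, 39, 28, 39]
Partition 3: pivot=-4 at index 0 -> [-4, 1, 6, 29, 39, 28, 39]
Partition 4: pivot=28 at index 3 -> [-4, 1, 6, 28, 39, 29, 39]
Partition 5: pivot=29 at index 4 -> [-4, 1, 6, 28, 29, 39, 39]


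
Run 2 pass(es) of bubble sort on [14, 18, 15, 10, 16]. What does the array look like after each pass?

After pass 1: [14, 15, 10, 16, 18] (3 swaps)
After pass 2: [14, 10, 15, 16, 18] (1 swaps)
Total swaps: 4


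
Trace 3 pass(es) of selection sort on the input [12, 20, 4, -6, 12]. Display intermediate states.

Pass 1: Select minimum -6 at index 3, swap -> [-6, 20, 4, 12, 12]
Pass 2: Select minimum 4 at index 2, swap -> [-6, 4, 20, 12, 12]
Pass 3: Select minimum 12 at index 3, swap -> [-6, 4, 12, 20, 12]


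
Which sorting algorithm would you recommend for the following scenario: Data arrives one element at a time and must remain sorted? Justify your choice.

Best choice: Insertion sort
Reason: Insertion sort naturally handles online/streaming input by inserting each new element into sorted position


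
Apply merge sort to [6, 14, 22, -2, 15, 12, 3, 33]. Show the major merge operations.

Divide and conquer:
  Merge [6] + [14] -> [6, 14]
  Merge [22] + [-2] -> [-2, 22]
  Merge [6, 14] + [-2, 22] -> [-2, 6, 14, 22]
  Merge [15] + [12] -> [12, 15]
  Merge [3] + [33] -> [3, 33]
  Merge [12, 15] + [3, 33] -> [3, 12, 15, 33]
  Merge [-2, 6, 14, 22] + [3, 12, 15, 33] -> [-2, 3, 6, 12, 14, 15, 22, 33]


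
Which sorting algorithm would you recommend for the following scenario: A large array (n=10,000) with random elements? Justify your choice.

Best choice: Quicksort or Mergesort
Reason: Both have O(n log n) average case; quicksort has lower constant factors


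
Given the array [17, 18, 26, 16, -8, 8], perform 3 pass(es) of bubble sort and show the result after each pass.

After pass 1: [17, 18, 16, -8, 8, 26] (3 swaps)
After pass 2: [17, 16, -8, 8, 18, 26] (3 swaps)
After pass 3: [16, -8, 8, 17, 18, 26] (3 swaps)
Total swaps: 9


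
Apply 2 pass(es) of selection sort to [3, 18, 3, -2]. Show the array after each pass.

Pass 1: Select minimum -2 at index 3, swap -> [-2, 18, 3, 3]
Pass 2: Select minimum 3 at index 2, swap -> [-2, 3, 18, 3]


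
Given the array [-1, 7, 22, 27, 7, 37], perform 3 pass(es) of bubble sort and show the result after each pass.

After pass 1: [-1, 7, 22, 7, 27, 37] (1 swaps)
After pass 2: [-1, 7, 7, 22, 27, 37] (1 swaps)
After pass 3: [-1, 7, 7, 22, 27, 37] (0 swaps)
Total swaps: 2


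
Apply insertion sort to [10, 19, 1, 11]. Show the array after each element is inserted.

First element 10 is already 'sorted'
Insert 19: shifted 0 elements -> [10, 19, 1, 11]
Insert 1: shifted 2 elements -> [1, 10, 19, 11]
Insert 11: shifted 1 elements -> [1, 10, 11, 19]


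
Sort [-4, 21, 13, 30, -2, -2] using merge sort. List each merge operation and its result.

Divide and conquer:
  Merge [21] + [13] -> [13, 21]
  Merge [-4] + [13, 21] -> [-4, 13, 21]
  Merge [-2] + [-2] -> [-2, -2]
  Merge [30] + [-2, -2] -> [-2, -2, 30]
  Merge [-4, 13, 21] + [-2, -2, 30] -> [-4, -2, -2, 13, 21, 30]


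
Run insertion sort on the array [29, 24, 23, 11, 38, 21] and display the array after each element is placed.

First element 29 is already 'sorted'
Insert 24: shifted 1 elements -> [24, 29, 23, 11, 38, 21]
Insert 23: shifted 2 elements -> [23, 24, 29, 11, 38, 21]
Insert 11: shifted 3 elements -> [11, 23, 24, 29, 38, 21]
Insert 38: shifted 0 elements -> [11, 23, 24, 29, 38, 21]
Insert 21: shifted 4 elements -> [11, 21, 23, 24, 29, 38]


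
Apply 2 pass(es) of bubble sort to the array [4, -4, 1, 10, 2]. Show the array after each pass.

After pass 1: [-4, 1, 4, 2, 10] (3 swaps)
After pass 2: [-4, 1, 2, 4, 10] (1 swaps)
Total swaps: 4


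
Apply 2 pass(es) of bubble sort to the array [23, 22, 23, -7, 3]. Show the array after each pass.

After pass 1: [22, 23, -7, 3, 23] (3 swaps)
After pass 2: [22, -7, 3, 23, 23] (2 swaps)
Total swaps: 5


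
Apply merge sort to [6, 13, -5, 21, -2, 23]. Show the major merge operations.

Divide and conquer:
  Merge [13] + [-5] -> [-5, 13]
  Merge [6] + [-5, 13] -> [-5, 6, 13]
  Merge [-2] + [23] -> [-2, 23]
  Merge [21] + [-2, 23] -> [-2, 21, 23]
  Merge [-5, 6, 13] + [-2, 21, 23] -> [-5, -2, 6, 13, 21, 23]


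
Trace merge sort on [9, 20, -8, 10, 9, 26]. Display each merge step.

Divide and conquer:
  Merge [20] + [-8] -> [-8, 20]
  Merge [9] + [-8, 20] -> [-8, 9, 20]
  Merge [9] + [26] -> [9, 26]
  Merge [10] + [9, 26] -> [9, 10, 26]
  Merge [-8, 9, 20] + [9, 10, 26] -> [-8, 9, 9, 10, 20, 26]


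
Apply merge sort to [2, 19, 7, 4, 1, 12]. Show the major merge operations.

Divide and conquer:
  Merge [19] + [7] -> [7, 19]
  Merge [2] + [7, 19] -> [2, 7, 19]
  Merge [1] + [12] -> [1, 12]
  Merge [4] + [1, 12] -> [1, 4, 12]
  Merge [2, 7, 19] + [1, 4, 12] -> [1, 2, 4, 7, 12, 19]


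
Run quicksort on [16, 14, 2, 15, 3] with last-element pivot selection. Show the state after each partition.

Partition 1: pivot=3 at index 1 -> [2, 3, 16, 15, 14]
Partition 2: pivot=14 at index 2 -> [2, 3, 14, 15, 16]
Partition 3: pivot=16 at index 4 -> [2, 3, 14, 15, 16]


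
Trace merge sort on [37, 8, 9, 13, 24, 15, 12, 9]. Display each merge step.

Divide and conquer:
  Merge [37] + [8] -> [8, 37]
  Merge [9] + [13] -> [9, 13]
  Merge [8, 37] + [9, 13] -> [8, 9, 13, 37]
  Merge [24] + [15] -> [15, 24]
  Merge [12] + [9] -> [9, 12]
  Merge [15, 24] + [9, 12] -> [9, 12, 15, 24]
  Merge [8, 9, 13, 37] + [9, 12, 15, 24] -> [8, 9, 9, 12, 13, 15, 24, 37]


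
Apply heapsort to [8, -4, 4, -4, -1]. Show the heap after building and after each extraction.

Build heap: [8, -1, 4, -4, -4]
Extract 8: [4, -1, -4, -4, 8]
Extract 4: [-1, -4, -4, 4, 8]
Extract -1: [-4, -4, -1, 4, 8]
Extract -4: [-4, -4, -1, 4, 8]


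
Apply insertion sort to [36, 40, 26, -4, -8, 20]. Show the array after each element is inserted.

First element 36 is already 'sorted'
Insert 40: shifted 0 elements -> [36, 40, 26, -4, -8, 20]
Insert 26: shifted 2 elements -> [26, 36, 40, -4, -8, 20]
Insert -4: shifted 3 elements -> [-4, 26, 36, 40, -8, 20]
Insert -8: shifted 4 elements -> [-8, -4, 26, 36, 40, 20]
Insert 20: shifted 3 elements -> [-8, -4, 20, 26, 36, 40]


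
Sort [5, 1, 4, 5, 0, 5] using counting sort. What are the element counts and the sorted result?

Count array: [1, 1, 0, 0, 1, 3]
(count[i] = number of elements equal to i)
Cumulative count: [1, 2, 2, 2, 3, 6]
Sorted: [0, 1, 4, 5, 5, 5]


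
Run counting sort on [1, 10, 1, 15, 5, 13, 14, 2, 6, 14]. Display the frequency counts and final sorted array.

Count array: [0, 2, 1, 0, 0, 1, 1, 0, 0, 0, 1, 0, 0, 1, 2, 1]
(count[i] = number of elements equal to i)
Cumulative count: [0, 2, 3, 3, 3, 4, 5, 5, 5, 5, 6, 6, 6, 7, 9, 10]
Sorted: [1, 1, 2, 5, 6, 10, 13, 14, 14, 15]


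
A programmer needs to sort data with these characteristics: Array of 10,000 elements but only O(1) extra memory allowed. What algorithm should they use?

Best choice: Heapsort
Reason: Heapsort rearranges the array in place using O(1) auxiliary space and still guarantees O(n log n) time; quicksort partitions in place but needs Theta(log n) stack space for recursion (O(n) in the worst case), and mergesort requires O(n) auxiliary space


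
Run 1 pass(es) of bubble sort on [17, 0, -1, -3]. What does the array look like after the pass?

After pass 1: [0, -1, -3, 17] (3 swaps)
Total swaps: 3


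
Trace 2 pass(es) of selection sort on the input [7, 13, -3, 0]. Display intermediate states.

Pass 1: Select minimum -3 at index 2, swap -> [-3, 13, 7, 0]
Pass 2: Select minimum 0 at index 3, swap -> [-3, 0, 7, 13]


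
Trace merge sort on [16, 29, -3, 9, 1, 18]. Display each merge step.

Divide and conquer:
  Merge [29] + [-3] -> [-3, 29]
  Merge [16] + [-3, 29] -> [-3, 16, 29]
  Merge [1] + [18] -> [1, 18]
  Merge [9] + [1, 18] -> [1, 9, 18]
  Merge [-3, 16, 29] + [1, 9, 18] -> [-3, 1, 9, 16, 18, 29]


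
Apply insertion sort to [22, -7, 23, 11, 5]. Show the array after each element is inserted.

First element 22 is already 'sorted'
Insert -7: shifted 1 elements -> [-7, 22, 23, 11, 5]
Insert 23: shifted 0 elements -> [-7, 22, 23, 11, 5]
Insert 11: shifted 2 elements -> [-7, 11, 22, 23, 5]
Insert 5: shifted 3 elements -> [-7, 5, 11, 22, 23]


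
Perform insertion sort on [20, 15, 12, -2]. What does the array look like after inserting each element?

First element 20 is already 'sorted'
Insert 15: shifted 1 elements -> [15, 20, 12, -2]
Insert 12: shifted 2 elements -> [12, 15, 20, -2]
Insert -2: shifted 3 elements -> [-2, 12, 15, 20]


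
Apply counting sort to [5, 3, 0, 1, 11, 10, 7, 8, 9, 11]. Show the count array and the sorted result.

Count array: [1, 1, 0, 1, 0, 1, 0, 1, 1, 1, 1, 2]
(count[i] = number of elements equal to i)
Cumulative count: [1, 2, 2, 3, 3, 4, 4, 5, 6, 7, 8, 10]
Sorted: [0, 1, 3, 5, 7, 8, 9, 10, 11, 11]


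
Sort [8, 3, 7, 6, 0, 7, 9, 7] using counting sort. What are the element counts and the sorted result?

Count array: [1, 0, 0, 1, 0, 0, 1, 3, 1, 1]
(count[i] = number of elements equal to i)
Cumulative count: [1, 1, 1, 2, 2, 2, 3, 6, 7, 8]
Sorted: [0, 3, 6, 7, 7, 7, 8, 9]


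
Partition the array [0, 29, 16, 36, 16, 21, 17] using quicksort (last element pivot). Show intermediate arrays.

Partition 1: pivot=17 at index 3 -> [0, 16, 16, 17, 29, 21, 36]
Partition 2: pivot=16 at index 2 -> [0, 16, 16, 17, 29, 21, 36]
Partition 3: pivot=16 at index 1 -> [0, 16, 16, 17, 29, 21, 36]
Partition 4: pivot=36 at index 6 -> [0, 16, 16, 17, 29, 21, 36]
Partition 5: pivot=21 at index 4 -> [0, 16, 16, 17, 21, 29, 36]


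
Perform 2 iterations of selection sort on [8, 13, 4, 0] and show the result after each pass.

Pass 1: Select minimum 0 at index 3, swap -> [0, 13, 4, 8]
Pass 2: Select minimum 4 at index 2, swap -> [0, 4, 13, 8]


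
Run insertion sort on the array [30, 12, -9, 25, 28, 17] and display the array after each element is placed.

First element 30 is already 'sorted'
Insert 12: shifted 1 elements -> [12, 30, -9, 25, 28, 17]
Insert -9: shifted 2 elements -> [-9, 12, 30, 25, 28, 17]
Insert 25: shifted 1 elements -> [-9, 12, 25, 30, 28, 17]
Insert 28: shifted 1 elements -> [-9, 12, 25, 28, 30, 17]
Insert 17: shifted 3 elements -> [-9, 12, 17, 25, 28, 30]


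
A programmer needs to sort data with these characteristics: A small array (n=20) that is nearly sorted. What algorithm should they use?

Best choice: Insertion sort
Reason: Insertion sort is O(n) for nearly sorted arrays and has low overhead


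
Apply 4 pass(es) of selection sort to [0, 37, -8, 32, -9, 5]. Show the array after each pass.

Pass 1: Select minimum -9 at index 4, swap -> [-9, 37, -8, 32, 0, 5]
Pass 2: Select minimum -8 at index 2, swap -> [-9, -8, 37, 32, 0, 5]
Pass 3: Select minimum 0 at index 4, swap -> [-9, -8, 0, 32, 37, 5]
Pass 4: Select minimum 5 at index 5, swap -> [-9, -8, 0, 5, 37, 32]


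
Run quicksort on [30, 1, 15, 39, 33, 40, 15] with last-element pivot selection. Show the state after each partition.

Partition 1: pivot=15 at index 2 -> [1, 15, 15, 39, 33, 40, 30]
Partition 2: pivot=15 at index 1 -> [1, 15, 15, 39, 33, 40, 30]
Partition 3: pivot=30 at index 3 -> [1, 15, 15, 30, 33, 40, 39]
Partition 4: pivot=39 at index 5 -> [1, 15, 15, 30, 33, 39, 40]


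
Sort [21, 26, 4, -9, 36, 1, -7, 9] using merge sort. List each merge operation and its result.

Divide and conquer:
  Merge [21] + [26] -> [21, 26]
  Merge [4] + [-9] -> [-9, 4]
  Merge [21, 26] + [-9, 4] -> [-9, 4, 21, 26]
  Merge [36] + [1] -> [1, 36]
  Merge [-7] + [9] -> [-7, 9]
  Merge [1, 36] + [-7, 9] -> [-7, 1, 9, 36]
  Merge [-9, 4, 21, 26] + [-7, 1, 9, 36] -> [-9, -7, 1, 4, 9, 21, 26, 36]


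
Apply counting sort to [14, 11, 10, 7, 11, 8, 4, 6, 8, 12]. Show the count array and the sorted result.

Count array: [0, 0, 0, 0, 1, 0, 1, 1, 2, 0, 1, 2, 1, 0, 1]
(count[i] = number of elements equal to i)
Cumulative count: [0, 0, 0, 0, 1, 1, 2, 3, 5, 5, 6, 8, 9, 9, 10]
Sorted: [4, 6, 7, 8, 8, 10, 11, 11, 12, 14]


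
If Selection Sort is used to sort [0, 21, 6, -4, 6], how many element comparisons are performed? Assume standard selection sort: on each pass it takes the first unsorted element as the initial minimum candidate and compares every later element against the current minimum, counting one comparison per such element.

Pass 1: scan indices 1..4 for the minimum = 4 comparison(s); min is -4, place at index 0 -> [-4, 21, 6, 0, 6]
Pass 2: scan indices 2..4 for the minimum = 3 comparison(s); min is 0, place at index 1 -> [-4, 0, 6, 21, 6]
Pass 3: scan indices 3..4 for the minimum = 2 comparison(s); min is 6, place at index 2 -> [-4, 0, 6, 21, 6]
Pass 4: scan indices 4..4 for the minimum = 1 comparison(s); min is 6, place at index 3 -> [-4, 0, 6, 6, 21]
Selection sort always scans the whole unsorted suffix, so the count is (n-1) + (n-2) + ... + 1 = n(n-1)/2 = 5*4/2 = 10 regardless of the input order.
Total comparisons: 4 + 3 + 2 + 1 = 10


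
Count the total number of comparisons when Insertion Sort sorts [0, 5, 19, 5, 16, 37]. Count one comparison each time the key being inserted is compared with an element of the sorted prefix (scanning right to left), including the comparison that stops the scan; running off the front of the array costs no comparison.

Insert 5: 0 <= 5 (stop) = 1 comparison(s) -> [0, 5, 19, 5, 16, 37]
Insert 19: 5 <= 19 (stop) = 1 comparison(s) -> [0, 5, 19, 5, 16, 37]
Insert 5: 19 > 5 (shift), 5 <= 5 (stop) = 2 comparison(s) -> [0, 5, 5, 19, 16, 37]
Insert 16: 19 > 16 (shift), 5 <= 16 (stop) = 2 comparison(s) -> [0, 5, 5, 16, 19, 37]
Insert 37: 19 <= 37 (stop) = 1 comparison(s) -> [0, 5, 5, 16, 19, 37]
Total comparisons: 1 + 1 + 2 + 2 + 1 = 7
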